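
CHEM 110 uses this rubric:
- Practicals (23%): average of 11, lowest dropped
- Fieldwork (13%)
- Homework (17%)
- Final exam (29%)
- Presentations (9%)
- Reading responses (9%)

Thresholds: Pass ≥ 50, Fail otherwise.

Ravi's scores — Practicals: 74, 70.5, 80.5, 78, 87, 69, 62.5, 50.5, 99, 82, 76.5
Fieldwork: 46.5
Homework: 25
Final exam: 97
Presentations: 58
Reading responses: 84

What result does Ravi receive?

Practicals: drop 50.5 → average of remaining 10 = 779/10 = 77.9
Weighted total:
  Practicals 77.9 × 0.23 = 17.917
  Fieldwork 46.5 × 0.13 = 6.045
  Homework 25 × 0.17 = 4.25
  Final exam 97 × 0.29 = 28.13
  Presentations 58 × 0.09 = 5.22
  Reading responses 84 × 0.09 = 7.56
Sum = 69.122
69.122 ≥ 50 → Pass

Pass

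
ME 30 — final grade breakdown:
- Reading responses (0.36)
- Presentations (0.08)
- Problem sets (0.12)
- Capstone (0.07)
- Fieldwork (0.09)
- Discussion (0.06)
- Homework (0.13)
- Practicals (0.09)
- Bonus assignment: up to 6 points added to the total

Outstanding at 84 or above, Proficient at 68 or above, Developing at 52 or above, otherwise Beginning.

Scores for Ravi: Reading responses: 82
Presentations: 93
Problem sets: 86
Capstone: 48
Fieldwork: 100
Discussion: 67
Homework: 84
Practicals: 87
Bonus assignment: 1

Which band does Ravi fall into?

Weighted total:
  Reading responses 82 × 0.36 = 29.52
  Presentations 93 × 0.08 = 7.44
  Problem sets 86 × 0.12 = 10.32
  Capstone 48 × 0.07 = 3.36
  Fieldwork 100 × 0.09 = 9
  Discussion 67 × 0.06 = 4.02
  Homework 84 × 0.13 = 10.92
  Practicals 87 × 0.09 = 7.83
Sum = 82.41
Bonus assignment: 82.41 + 1 = 83.41
83.41 is ≥ 68 and < 84 → Proficient

Proficient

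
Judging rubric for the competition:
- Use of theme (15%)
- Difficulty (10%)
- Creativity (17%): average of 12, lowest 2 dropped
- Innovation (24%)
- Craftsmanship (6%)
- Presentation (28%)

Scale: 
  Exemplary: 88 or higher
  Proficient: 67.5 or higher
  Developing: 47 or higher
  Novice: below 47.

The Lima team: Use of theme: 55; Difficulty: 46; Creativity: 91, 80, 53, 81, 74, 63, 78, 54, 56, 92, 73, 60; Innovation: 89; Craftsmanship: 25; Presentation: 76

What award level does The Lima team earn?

Creativity: drop 53, 54 → average of remaining 10 = 748/10 = 74.8
Weighted total:
  Use of theme 55 × 0.15 = 8.25
  Difficulty 46 × 0.1 = 4.6
  Creativity 74.8 × 0.17 = 12.716
  Innovation 89 × 0.24 = 21.36
  Craftsmanship 25 × 0.06 = 1.5
  Presentation 76 × 0.28 = 21.28
Sum = 69.706
69.706 is ≥ 67.5 and < 88 → Proficient

Proficient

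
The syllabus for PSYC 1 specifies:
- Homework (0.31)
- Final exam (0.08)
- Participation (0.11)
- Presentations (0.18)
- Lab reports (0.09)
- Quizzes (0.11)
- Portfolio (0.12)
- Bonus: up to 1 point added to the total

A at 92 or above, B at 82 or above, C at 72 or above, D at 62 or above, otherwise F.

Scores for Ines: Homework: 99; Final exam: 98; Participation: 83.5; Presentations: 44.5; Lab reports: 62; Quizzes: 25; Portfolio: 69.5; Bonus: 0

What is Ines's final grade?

Weighted total:
  Homework 99 × 0.31 = 30.69
  Final exam 98 × 0.08 = 7.84
  Participation 83.5 × 0.11 = 9.185
  Presentations 44.5 × 0.18 = 8.01
  Lab reports 62 × 0.09 = 5.58
  Quizzes 25 × 0.11 = 2.75
  Portfolio 69.5 × 0.12 = 8.34
Sum = 72.395
Bonus: 72.395 + 0 = 72.395
72.395 is ≥ 72 and < 82 → C

C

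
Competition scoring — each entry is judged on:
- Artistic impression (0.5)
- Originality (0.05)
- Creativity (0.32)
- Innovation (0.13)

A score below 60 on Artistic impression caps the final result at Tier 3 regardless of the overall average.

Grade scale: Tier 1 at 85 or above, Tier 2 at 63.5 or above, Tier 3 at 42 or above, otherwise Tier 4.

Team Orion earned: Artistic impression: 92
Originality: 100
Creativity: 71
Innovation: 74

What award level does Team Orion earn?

Artistic impression score 92 ≥ 60: minimum met.
Weighted total:
  Artistic impression 92 × 0.5 = 46
  Originality 100 × 0.05 = 5
  Creativity 71 × 0.32 = 22.72
  Innovation 74 × 0.13 = 9.62
Sum = 83.34
83.34 is ≥ 63.5 and < 85 → Tier 2

Tier 2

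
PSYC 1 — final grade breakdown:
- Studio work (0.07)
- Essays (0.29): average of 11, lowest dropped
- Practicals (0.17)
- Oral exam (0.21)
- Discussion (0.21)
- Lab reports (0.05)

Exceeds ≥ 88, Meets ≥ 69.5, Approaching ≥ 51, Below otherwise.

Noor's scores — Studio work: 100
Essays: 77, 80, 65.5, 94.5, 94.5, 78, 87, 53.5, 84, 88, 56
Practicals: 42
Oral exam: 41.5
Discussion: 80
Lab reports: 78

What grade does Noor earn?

Essays: drop 53.5 → average of remaining 10 = 804.5/10 = 80.45
Weighted total:
  Studio work 100 × 0.07 = 7
  Essays 80.45 × 0.29 = 23.3305
  Practicals 42 × 0.17 = 7.14
  Oral exam 41.5 × 0.21 = 8.715
  Discussion 80 × 0.21 = 16.8
  Lab reports 78 × 0.05 = 3.9
Sum = 66.8855
66.8855 is ≥ 51 and < 69.5 → Approaching

Approaching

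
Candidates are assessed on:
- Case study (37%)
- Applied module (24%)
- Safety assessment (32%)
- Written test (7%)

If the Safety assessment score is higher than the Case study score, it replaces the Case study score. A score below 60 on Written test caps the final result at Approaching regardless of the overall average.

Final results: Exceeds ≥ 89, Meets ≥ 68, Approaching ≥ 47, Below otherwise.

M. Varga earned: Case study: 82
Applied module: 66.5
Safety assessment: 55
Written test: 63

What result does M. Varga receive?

Safety assessment (55) ≤ Case study (82), so Case study stays at 82.
Written test score 63 ≥ 60: minimum met.
Weighted total:
  Case study 82 × 0.37 = 30.34
  Applied module 66.5 × 0.24 = 15.96
  Safety assessment 55 × 0.32 = 17.6
  Written test 63 × 0.07 = 4.41
Sum = 68.31
68.31 is ≥ 68 and < 89 → Meets

Meets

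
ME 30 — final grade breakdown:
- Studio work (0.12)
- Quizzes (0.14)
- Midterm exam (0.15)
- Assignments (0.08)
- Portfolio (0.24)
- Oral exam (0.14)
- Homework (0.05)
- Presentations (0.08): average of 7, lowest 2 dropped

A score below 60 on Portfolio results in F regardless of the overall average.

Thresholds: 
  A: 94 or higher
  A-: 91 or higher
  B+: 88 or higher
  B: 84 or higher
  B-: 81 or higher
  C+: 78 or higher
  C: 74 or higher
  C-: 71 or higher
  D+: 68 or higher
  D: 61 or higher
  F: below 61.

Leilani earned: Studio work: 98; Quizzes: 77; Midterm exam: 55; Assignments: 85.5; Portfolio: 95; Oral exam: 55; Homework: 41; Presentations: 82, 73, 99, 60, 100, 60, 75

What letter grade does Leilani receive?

C

Presentations: drop 60, 60 → average of remaining 5 = 429/5 = 85.8
Portfolio score 95 ≥ 60: minimum met.
Weighted total:
  Studio work 98 × 0.12 = 11.76
  Quizzes 77 × 0.14 = 10.78
  Midterm exam 55 × 0.15 = 8.25
  Assignments 85.5 × 0.08 = 6.84
  Portfolio 95 × 0.24 = 22.8
  Oral exam 55 × 0.14 = 7.7
  Homework 41 × 0.05 = 2.05
  Presentations 85.8 × 0.08 = 6.864
Sum = 77.044
77.044 is ≥ 74 and < 78 → C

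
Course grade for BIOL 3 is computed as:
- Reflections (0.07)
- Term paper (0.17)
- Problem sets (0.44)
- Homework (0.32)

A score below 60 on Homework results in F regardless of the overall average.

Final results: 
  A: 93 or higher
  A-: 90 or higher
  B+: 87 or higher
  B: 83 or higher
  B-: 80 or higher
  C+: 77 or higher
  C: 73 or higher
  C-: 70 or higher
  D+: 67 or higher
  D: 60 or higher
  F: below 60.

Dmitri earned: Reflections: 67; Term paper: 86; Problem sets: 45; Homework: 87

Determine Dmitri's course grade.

Homework score 87 ≥ 60: minimum met.
Weighted total:
  Reflections 67 × 0.07 = 4.69
  Term paper 86 × 0.17 = 14.62
  Problem sets 45 × 0.44 = 19.8
  Homework 87 × 0.32 = 27.84
Sum = 66.95
66.95 is ≥ 60 and < 67 → D

D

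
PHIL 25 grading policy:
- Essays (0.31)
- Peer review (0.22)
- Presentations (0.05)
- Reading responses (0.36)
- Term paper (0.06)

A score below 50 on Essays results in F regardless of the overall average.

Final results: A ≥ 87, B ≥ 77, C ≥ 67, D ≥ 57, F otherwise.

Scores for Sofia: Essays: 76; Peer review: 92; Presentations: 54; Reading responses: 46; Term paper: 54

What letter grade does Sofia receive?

Essays score 76 ≥ 50: minimum met.
Weighted total:
  Essays 76 × 0.31 = 23.56
  Peer review 92 × 0.22 = 20.24
  Presentations 54 × 0.05 = 2.7
  Reading responses 46 × 0.36 = 16.56
  Term paper 54 × 0.06 = 3.24
Sum = 66.3
66.3 is ≥ 57 and < 67 → D

D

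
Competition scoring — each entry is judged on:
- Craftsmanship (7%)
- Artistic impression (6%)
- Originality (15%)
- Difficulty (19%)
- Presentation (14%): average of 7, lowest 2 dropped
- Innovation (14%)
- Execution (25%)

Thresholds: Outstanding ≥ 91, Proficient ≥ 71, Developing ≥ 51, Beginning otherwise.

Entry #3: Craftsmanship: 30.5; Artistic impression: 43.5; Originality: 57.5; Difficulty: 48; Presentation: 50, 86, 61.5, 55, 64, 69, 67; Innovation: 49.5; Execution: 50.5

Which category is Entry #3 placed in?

Developing

Presentation: drop 50, 55 → average of remaining 5 = 347.5/5 = 69.5
Weighted total:
  Craftsmanship 30.5 × 0.07 = 2.135
  Artistic impression 43.5 × 0.06 = 2.61
  Originality 57.5 × 0.15 = 8.625
  Difficulty 48 × 0.19 = 9.12
  Presentation 69.5 × 0.14 = 9.73
  Innovation 49.5 × 0.14 = 6.93
  Execution 50.5 × 0.25 = 12.625
Sum = 51.775
51.775 is ≥ 51 and < 71 → Developing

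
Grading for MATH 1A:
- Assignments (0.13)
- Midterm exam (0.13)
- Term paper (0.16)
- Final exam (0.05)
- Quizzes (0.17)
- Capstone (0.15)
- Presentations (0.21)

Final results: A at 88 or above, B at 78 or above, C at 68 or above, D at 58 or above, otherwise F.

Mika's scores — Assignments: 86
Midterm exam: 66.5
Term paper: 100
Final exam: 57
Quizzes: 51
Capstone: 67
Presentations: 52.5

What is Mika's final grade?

Weighted total:
  Assignments 86 × 0.13 = 11.18
  Midterm exam 66.5 × 0.13 = 8.645
  Term paper 100 × 0.16 = 16
  Final exam 57 × 0.05 = 2.85
  Quizzes 51 × 0.17 = 8.67
  Capstone 67 × 0.15 = 10.05
  Presentations 52.5 × 0.21 = 11.025
Sum = 68.42
68.42 is ≥ 68 and < 78 → C

C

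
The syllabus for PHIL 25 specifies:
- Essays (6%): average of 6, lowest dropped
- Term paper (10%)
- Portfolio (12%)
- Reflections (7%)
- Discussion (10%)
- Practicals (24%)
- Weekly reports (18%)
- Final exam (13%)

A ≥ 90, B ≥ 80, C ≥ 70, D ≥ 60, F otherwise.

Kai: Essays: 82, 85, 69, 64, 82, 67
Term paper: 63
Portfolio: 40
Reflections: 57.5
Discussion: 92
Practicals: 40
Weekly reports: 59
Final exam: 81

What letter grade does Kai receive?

Essays: drop 64 → average of remaining 5 = 385/5 = 77
Weighted total:
  Essays 77 × 0.06 = 4.62
  Term paper 63 × 0.1 = 6.3
  Portfolio 40 × 0.12 = 4.8
  Reflections 57.5 × 0.07 = 4.025
  Discussion 92 × 0.1 = 9.2
  Practicals 40 × 0.24 = 9.6
  Weekly reports 59 × 0.18 = 10.62
  Final exam 81 × 0.13 = 10.53
Sum = 59.695
59.695 < 60 → F

F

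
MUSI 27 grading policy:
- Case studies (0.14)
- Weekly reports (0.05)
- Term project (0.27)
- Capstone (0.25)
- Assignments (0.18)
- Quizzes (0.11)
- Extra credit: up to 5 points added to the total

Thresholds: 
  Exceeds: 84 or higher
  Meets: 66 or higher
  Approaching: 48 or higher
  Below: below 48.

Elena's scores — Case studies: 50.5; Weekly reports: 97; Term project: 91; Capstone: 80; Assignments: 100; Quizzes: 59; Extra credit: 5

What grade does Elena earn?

Weighted total:
  Case studies 50.5 × 0.14 = 7.07
  Weekly reports 97 × 0.05 = 4.85
  Term project 91 × 0.27 = 24.57
  Capstone 80 × 0.25 = 20
  Assignments 100 × 0.18 = 18
  Quizzes 59 × 0.11 = 6.49
Sum = 80.98
Extra credit: 80.98 + 5 = 85.98
85.98 ≥ 84 → Exceeds

Exceeds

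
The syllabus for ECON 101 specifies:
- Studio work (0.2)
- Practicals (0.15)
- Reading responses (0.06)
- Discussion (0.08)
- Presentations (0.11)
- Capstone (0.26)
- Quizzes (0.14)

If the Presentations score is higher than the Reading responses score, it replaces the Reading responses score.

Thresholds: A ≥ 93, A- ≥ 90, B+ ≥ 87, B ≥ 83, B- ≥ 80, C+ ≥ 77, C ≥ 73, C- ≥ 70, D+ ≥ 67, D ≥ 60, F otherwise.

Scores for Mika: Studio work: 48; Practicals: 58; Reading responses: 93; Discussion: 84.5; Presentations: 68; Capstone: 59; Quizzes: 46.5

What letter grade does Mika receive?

F

Presentations (68) ≤ Reading responses (93), so Reading responses stays at 93.
Weighted total:
  Studio work 48 × 0.2 = 9.6
  Practicals 58 × 0.15 = 8.7
  Reading responses 93 × 0.06 = 5.58
  Discussion 84.5 × 0.08 = 6.76
  Presentations 68 × 0.11 = 7.48
  Capstone 59 × 0.26 = 15.34
  Quizzes 46.5 × 0.14 = 6.51
Sum = 59.97
59.97 < 60 → F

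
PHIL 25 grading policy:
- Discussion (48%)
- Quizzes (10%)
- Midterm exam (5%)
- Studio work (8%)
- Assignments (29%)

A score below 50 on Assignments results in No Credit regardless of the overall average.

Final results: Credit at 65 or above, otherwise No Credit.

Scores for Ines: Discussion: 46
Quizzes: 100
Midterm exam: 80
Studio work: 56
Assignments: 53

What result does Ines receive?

No Credit

Assignments score 53 ≥ 50: minimum met.
Weighted total:
  Discussion 46 × 0.48 = 22.08
  Quizzes 100 × 0.1 = 10
  Midterm exam 80 × 0.05 = 4
  Studio work 56 × 0.08 = 4.48
  Assignments 53 × 0.29 = 15.37
Sum = 55.93
55.93 < 65 → No Credit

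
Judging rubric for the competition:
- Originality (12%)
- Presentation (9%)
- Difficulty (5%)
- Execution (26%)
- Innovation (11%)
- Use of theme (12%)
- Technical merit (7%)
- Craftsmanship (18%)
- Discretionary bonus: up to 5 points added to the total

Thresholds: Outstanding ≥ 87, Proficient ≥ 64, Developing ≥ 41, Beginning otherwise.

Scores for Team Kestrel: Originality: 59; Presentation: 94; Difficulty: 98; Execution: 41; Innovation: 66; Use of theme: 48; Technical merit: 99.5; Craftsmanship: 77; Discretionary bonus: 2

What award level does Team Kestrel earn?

Weighted total:
  Originality 59 × 0.12 = 7.08
  Presentation 94 × 0.09 = 8.46
  Difficulty 98 × 0.05 = 4.9
  Execution 41 × 0.26 = 10.66
  Innovation 66 × 0.11 = 7.26
  Use of theme 48 × 0.12 = 5.76
  Technical merit 99.5 × 0.07 = 6.965
  Craftsmanship 77 × 0.18 = 13.86
Sum = 64.945
Discretionary bonus: 64.945 + 2 = 66.945
66.945 is ≥ 64 and < 87 → Proficient

Proficient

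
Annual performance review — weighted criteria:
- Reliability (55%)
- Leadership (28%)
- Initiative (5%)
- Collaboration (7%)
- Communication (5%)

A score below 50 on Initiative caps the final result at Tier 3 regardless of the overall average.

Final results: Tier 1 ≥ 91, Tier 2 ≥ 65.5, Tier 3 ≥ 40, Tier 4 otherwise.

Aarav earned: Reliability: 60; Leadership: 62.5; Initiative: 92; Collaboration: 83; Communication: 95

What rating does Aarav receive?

Tier 2

Initiative score 92 ≥ 50: minimum met.
Weighted total:
  Reliability 60 × 0.55 = 33
  Leadership 62.5 × 0.28 = 17.5
  Initiative 92 × 0.05 = 4.6
  Collaboration 83 × 0.07 = 5.81
  Communication 95 × 0.05 = 4.75
Sum = 65.66
65.66 is ≥ 65.5 and < 91 → Tier 2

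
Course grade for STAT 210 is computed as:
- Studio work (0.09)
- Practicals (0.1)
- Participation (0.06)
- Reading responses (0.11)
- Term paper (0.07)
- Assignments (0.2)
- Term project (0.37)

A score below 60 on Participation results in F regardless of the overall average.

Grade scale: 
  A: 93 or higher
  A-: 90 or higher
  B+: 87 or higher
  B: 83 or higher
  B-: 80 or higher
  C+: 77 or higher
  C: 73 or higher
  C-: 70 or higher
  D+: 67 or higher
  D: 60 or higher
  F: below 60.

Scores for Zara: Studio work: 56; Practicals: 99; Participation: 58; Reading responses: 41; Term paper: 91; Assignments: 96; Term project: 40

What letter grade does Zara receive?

F

Participation score 58 < 60: minimum not met.
Weighted total:
  Studio work 56 × 0.09 = 5.04
  Practicals 99 × 0.1 = 9.9
  Participation 58 × 0.06 = 3.48
  Reading responses 41 × 0.11 = 4.51
  Term paper 91 × 0.07 = 6.37
  Assignments 96 × 0.2 = 19.2
  Term project 40 × 0.37 = 14.8
Sum = 63.3
Because the Participation minimum was not met, the result is F.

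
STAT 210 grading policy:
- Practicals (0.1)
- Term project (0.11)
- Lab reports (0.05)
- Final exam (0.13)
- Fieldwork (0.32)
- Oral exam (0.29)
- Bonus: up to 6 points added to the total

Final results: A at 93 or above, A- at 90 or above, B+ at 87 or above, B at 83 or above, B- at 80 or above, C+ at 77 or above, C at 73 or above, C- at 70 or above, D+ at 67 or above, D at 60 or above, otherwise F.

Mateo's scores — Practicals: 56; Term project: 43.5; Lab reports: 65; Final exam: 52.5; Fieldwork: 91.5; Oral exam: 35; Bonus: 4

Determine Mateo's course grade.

D

Weighted total:
  Practicals 56 × 0.1 = 5.6
  Term project 43.5 × 0.11 = 4.785
  Lab reports 65 × 0.05 = 3.25
  Final exam 52.5 × 0.13 = 6.825
  Fieldwork 91.5 × 0.32 = 29.28
  Oral exam 35 × 0.29 = 10.15
Sum = 59.89
Bonus: 59.89 + 4 = 63.89
63.89 is ≥ 60 and < 67 → D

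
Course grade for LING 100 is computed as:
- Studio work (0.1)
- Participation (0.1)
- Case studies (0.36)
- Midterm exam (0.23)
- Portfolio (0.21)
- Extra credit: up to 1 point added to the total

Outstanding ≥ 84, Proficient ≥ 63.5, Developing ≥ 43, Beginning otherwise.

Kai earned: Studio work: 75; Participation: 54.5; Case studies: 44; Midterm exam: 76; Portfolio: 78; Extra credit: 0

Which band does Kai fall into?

Developing

Weighted total:
  Studio work 75 × 0.1 = 7.5
  Participation 54.5 × 0.1 = 5.45
  Case studies 44 × 0.36 = 15.84
  Midterm exam 76 × 0.23 = 17.48
  Portfolio 78 × 0.21 = 16.38
Sum = 62.65
Extra credit: 62.65 + 0 = 62.65
62.65 is ≥ 43 and < 63.5 → Developing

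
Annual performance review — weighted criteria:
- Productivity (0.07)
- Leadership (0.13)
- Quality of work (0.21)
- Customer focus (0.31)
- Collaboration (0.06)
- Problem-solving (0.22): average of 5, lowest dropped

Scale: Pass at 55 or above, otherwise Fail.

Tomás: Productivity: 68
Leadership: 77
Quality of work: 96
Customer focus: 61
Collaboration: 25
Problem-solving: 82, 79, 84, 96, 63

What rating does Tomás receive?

Pass

Problem-solving: drop 63 → average of remaining 4 = 341/4 = 85.25
Weighted total:
  Productivity 68 × 0.07 = 4.76
  Leadership 77 × 0.13 = 10.01
  Quality of work 96 × 0.21 = 20.16
  Customer focus 61 × 0.31 = 18.91
  Collaboration 25 × 0.06 = 1.5
  Problem-solving 85.25 × 0.22 = 18.755
Sum = 74.095
74.095 ≥ 55 → Pass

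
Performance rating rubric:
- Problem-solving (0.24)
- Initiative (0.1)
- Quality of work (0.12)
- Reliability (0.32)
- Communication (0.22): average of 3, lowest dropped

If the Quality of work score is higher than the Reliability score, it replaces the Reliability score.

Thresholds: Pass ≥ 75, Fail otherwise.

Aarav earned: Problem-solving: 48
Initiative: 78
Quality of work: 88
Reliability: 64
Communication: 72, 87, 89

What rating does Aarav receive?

Communication: drop 72 → average of remaining 2 = 176/2 = 88
Quality of work (88) > Reliability (64), so Reliability counts as 88.
Weighted total:
  Problem-solving 48 × 0.24 = 11.52
  Initiative 78 × 0.1 = 7.8
  Quality of work 88 × 0.12 = 10.56
  Reliability 88 × 0.32 = 28.16
  Communication 88 × 0.22 = 19.36
Sum = 77.4
77.4 ≥ 75 → Pass

Pass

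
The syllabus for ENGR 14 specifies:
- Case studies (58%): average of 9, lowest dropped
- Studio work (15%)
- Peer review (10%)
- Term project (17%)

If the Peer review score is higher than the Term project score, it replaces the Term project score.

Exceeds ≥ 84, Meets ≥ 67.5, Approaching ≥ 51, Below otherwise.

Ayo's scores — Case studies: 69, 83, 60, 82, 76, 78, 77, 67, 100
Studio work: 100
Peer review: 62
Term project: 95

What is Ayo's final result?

Case studies: drop 60 → average of remaining 8 = 632/8 = 79
Peer review (62) ≤ Term project (95), so Term project stays at 95.
Weighted total:
  Case studies 79 × 0.58 = 45.82
  Studio work 100 × 0.15 = 15
  Peer review 62 × 0.1 = 6.2
  Term project 95 × 0.17 = 16.15
Sum = 83.17
83.17 is ≥ 67.5 and < 84 → Meets

Meets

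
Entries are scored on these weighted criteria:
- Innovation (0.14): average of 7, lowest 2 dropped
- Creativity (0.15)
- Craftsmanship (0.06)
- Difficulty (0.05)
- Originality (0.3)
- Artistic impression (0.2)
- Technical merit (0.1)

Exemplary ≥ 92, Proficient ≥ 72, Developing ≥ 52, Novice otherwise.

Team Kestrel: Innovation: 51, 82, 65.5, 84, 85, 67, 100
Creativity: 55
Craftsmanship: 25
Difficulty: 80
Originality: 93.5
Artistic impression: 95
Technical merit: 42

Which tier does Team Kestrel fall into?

Innovation: drop 51, 65.5 → average of remaining 5 = 418/5 = 83.6
Weighted total:
  Innovation 83.6 × 0.14 = 11.704
  Creativity 55 × 0.15 = 8.25
  Craftsmanship 25 × 0.06 = 1.5
  Difficulty 80 × 0.05 = 4
  Originality 93.5 × 0.3 = 28.05
  Artistic impression 95 × 0.2 = 19
  Technical merit 42 × 0.1 = 4.2
Sum = 76.704
76.704 is ≥ 72 and < 92 → Proficient

Proficient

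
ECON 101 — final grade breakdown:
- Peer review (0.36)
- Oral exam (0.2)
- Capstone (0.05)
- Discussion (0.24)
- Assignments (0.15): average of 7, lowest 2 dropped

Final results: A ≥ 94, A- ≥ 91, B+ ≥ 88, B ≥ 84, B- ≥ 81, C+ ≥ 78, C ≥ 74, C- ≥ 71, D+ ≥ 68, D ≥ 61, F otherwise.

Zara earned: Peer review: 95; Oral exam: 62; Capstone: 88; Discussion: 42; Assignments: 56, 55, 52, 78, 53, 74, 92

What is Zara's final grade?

Assignments: drop 52, 53 → average of remaining 5 = 355/5 = 71
Weighted total:
  Peer review 95 × 0.36 = 34.2
  Oral exam 62 × 0.2 = 12.4
  Capstone 88 × 0.05 = 4.4
  Discussion 42 × 0.24 = 10.08
  Assignments 71 × 0.15 = 10.65
Sum = 71.73
71.73 is ≥ 71 and < 74 → C-

C-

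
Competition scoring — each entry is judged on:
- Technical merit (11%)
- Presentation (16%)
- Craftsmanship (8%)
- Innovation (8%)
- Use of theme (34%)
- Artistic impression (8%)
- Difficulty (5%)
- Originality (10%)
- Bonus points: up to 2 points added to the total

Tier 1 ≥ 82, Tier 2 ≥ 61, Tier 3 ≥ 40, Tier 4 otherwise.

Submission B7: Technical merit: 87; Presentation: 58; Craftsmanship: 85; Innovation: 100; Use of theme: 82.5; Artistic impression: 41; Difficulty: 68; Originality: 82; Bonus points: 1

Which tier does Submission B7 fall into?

Tier 2

Weighted total:
  Technical merit 87 × 0.11 = 9.57
  Presentation 58 × 0.16 = 9.28
  Craftsmanship 85 × 0.08 = 6.8
  Innovation 100 × 0.08 = 8
  Use of theme 82.5 × 0.34 = 28.05
  Artistic impression 41 × 0.08 = 3.28
  Difficulty 68 × 0.05 = 3.4
  Originality 82 × 0.1 = 8.2
Sum = 76.58
Bonus points: 76.58 + 1 = 77.58
77.58 is ≥ 61 and < 82 → Tier 2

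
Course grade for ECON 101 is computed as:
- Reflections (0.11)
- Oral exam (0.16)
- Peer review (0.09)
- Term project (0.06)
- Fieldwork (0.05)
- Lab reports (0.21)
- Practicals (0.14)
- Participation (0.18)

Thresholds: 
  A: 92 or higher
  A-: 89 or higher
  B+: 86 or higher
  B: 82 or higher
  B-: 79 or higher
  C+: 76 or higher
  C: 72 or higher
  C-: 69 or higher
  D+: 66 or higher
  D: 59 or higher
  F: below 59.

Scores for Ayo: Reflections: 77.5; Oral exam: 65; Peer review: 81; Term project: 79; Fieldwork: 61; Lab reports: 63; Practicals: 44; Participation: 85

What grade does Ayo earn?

Weighted total:
  Reflections 77.5 × 0.11 = 8.525
  Oral exam 65 × 0.16 = 10.4
  Peer review 81 × 0.09 = 7.29
  Term project 79 × 0.06 = 4.74
  Fieldwork 61 × 0.05 = 3.05
  Lab reports 63 × 0.21 = 13.23
  Practicals 44 × 0.14 = 6.16
  Participation 85 × 0.18 = 15.3
Sum = 68.695
68.695 is ≥ 66 and < 69 → D+

D+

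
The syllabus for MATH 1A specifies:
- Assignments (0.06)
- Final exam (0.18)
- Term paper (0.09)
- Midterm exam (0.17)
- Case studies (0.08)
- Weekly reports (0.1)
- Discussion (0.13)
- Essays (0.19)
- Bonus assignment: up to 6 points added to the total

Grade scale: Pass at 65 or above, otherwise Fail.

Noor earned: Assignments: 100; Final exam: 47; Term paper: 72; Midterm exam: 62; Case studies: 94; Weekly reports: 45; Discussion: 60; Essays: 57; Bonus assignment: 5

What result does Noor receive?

Pass

Weighted total:
  Assignments 100 × 0.06 = 6
  Final exam 47 × 0.18 = 8.46
  Term paper 72 × 0.09 = 6.48
  Midterm exam 62 × 0.17 = 10.54
  Case studies 94 × 0.08 = 7.52
  Weekly reports 45 × 0.1 = 4.5
  Discussion 60 × 0.13 = 7.8
  Essays 57 × 0.19 = 10.83
Sum = 62.13
Bonus assignment: 62.13 + 5 = 67.13
67.13 ≥ 65 → Pass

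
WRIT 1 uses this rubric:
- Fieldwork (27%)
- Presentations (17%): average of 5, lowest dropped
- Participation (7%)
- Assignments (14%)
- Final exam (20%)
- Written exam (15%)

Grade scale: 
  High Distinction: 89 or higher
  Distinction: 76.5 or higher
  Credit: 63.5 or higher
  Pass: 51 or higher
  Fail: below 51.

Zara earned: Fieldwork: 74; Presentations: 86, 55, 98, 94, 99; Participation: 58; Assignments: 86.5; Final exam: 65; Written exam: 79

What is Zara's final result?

Distinction

Presentations: drop 55 → average of remaining 4 = 377/4 = 94.25
Weighted total:
  Fieldwork 74 × 0.27 = 19.98
  Presentations 94.25 × 0.17 = 16.0225
  Participation 58 × 0.07 = 4.06
  Assignments 86.5 × 0.14 = 12.11
  Final exam 65 × 0.2 = 13
  Written exam 79 × 0.15 = 11.85
Sum = 77.0225
77.0225 is ≥ 76.5 and < 89 → Distinction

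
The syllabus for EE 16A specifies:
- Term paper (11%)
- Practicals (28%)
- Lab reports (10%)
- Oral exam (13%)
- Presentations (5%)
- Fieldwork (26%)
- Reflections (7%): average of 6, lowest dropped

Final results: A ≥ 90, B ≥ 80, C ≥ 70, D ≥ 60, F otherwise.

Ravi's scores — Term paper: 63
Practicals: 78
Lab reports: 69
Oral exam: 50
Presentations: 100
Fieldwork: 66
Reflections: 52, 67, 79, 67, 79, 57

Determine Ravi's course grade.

D

Reflections: drop 52 → average of remaining 5 = 349/5 = 69.8
Weighted total:
  Term paper 63 × 0.11 = 6.93
  Practicals 78 × 0.28 = 21.84
  Lab reports 69 × 0.1 = 6.9
  Oral exam 50 × 0.13 = 6.5
  Presentations 100 × 0.05 = 5
  Fieldwork 66 × 0.26 = 17.16
  Reflections 69.8 × 0.07 = 4.886
Sum = 69.216
69.216 is ≥ 60 and < 70 → D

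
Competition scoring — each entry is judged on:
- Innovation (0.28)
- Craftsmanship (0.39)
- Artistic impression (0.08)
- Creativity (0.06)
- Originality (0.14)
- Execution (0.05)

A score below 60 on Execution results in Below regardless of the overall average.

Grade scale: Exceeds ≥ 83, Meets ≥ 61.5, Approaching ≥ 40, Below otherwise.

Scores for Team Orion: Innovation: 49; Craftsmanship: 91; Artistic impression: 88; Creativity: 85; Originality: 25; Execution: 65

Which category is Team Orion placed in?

Meets

Execution score 65 ≥ 60: minimum met.
Weighted total:
  Innovation 49 × 0.28 = 13.72
  Craftsmanship 91 × 0.39 = 35.49
  Artistic impression 88 × 0.08 = 7.04
  Creativity 85 × 0.06 = 5.1
  Originality 25 × 0.14 = 3.5
  Execution 65 × 0.05 = 3.25
Sum = 68.1
68.1 is ≥ 61.5 and < 83 → Meets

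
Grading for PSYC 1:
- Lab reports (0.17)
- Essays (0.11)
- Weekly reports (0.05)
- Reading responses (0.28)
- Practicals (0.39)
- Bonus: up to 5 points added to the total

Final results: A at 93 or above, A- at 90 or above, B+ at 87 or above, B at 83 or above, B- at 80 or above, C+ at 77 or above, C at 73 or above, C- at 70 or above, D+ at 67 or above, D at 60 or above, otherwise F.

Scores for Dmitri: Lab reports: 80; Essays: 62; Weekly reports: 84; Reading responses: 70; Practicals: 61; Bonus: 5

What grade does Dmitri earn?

C

Weighted total:
  Lab reports 80 × 0.17 = 13.6
  Essays 62 × 0.11 = 6.82
  Weekly reports 84 × 0.05 = 4.2
  Reading responses 70 × 0.28 = 19.6
  Practicals 61 × 0.39 = 23.79
Sum = 68.01
Bonus: 68.01 + 5 = 73.01
73.01 is ≥ 73 and < 77 → C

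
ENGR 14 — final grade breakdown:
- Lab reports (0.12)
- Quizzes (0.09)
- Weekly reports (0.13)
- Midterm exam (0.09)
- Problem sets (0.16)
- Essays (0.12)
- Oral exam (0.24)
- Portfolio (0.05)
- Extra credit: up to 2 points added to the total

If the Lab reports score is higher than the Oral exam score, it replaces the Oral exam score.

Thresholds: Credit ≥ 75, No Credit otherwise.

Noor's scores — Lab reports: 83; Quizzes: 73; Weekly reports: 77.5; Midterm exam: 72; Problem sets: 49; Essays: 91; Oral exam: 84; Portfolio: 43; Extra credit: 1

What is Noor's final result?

Credit

Lab reports (83) ≤ Oral exam (84), so Oral exam stays at 84.
Weighted total:
  Lab reports 83 × 0.12 = 9.96
  Quizzes 73 × 0.09 = 6.57
  Weekly reports 77.5 × 0.13 = 10.075
  Midterm exam 72 × 0.09 = 6.48
  Problem sets 49 × 0.16 = 7.84
  Essays 91 × 0.12 = 10.92
  Oral exam 84 × 0.24 = 20.16
  Portfolio 43 × 0.05 = 2.15
Sum = 74.155
Extra credit: 74.155 + 1 = 75.155
75.155 ≥ 75 → Credit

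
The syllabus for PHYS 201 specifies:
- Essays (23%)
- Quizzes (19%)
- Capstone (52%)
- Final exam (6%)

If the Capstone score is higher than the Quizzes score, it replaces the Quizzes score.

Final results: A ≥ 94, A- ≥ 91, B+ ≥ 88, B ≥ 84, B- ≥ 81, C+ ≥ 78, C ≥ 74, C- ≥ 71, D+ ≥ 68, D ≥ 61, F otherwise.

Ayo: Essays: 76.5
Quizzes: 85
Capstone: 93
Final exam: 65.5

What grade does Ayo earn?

Capstone (93) > Quizzes (85), so Quizzes counts as 93.
Weighted total:
  Essays 76.5 × 0.23 = 17.595
  Quizzes 93 × 0.19 = 17.67
  Capstone 93 × 0.52 = 48.36
  Final exam 65.5 × 0.06 = 3.93
Sum = 87.555
87.555 is ≥ 84 and < 88 → B

B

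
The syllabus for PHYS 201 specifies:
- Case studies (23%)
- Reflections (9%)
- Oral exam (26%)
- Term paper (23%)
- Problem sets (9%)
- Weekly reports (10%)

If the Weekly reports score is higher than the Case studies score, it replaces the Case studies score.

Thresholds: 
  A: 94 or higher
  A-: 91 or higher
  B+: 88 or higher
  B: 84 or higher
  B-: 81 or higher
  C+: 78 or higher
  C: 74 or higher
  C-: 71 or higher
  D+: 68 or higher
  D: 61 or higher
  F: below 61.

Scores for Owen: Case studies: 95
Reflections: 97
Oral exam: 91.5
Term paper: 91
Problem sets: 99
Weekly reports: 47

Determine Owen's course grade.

B+

Weekly reports (47) ≤ Case studies (95), so Case studies stays at 95.
Weighted total:
  Case studies 95 × 0.23 = 21.85
  Reflections 97 × 0.09 = 8.73
  Oral exam 91.5 × 0.26 = 23.79
  Term paper 91 × 0.23 = 20.93
  Problem sets 99 × 0.09 = 8.91
  Weekly reports 47 × 0.1 = 4.7
Sum = 88.91
88.91 is ≥ 88 and < 91 → B+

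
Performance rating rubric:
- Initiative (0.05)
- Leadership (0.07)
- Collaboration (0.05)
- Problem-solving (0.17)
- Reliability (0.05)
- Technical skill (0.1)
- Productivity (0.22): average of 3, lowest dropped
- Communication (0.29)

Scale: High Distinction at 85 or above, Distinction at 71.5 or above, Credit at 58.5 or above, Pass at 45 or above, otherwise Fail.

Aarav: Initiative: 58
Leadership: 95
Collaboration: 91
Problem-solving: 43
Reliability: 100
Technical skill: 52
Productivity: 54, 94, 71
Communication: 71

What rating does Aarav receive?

Credit

Productivity: drop 54 → average of remaining 2 = 165/2 = 82.5
Weighted total:
  Initiative 58 × 0.05 = 2.9
  Leadership 95 × 0.07 = 6.65
  Collaboration 91 × 0.05 = 4.55
  Problem-solving 43 × 0.17 = 7.31
  Reliability 100 × 0.05 = 5
  Technical skill 52 × 0.1 = 5.2
  Productivity 82.5 × 0.22 = 18.15
  Communication 71 × 0.29 = 20.59
Sum = 70.35
70.35 is ≥ 58.5 and < 71.5 → Credit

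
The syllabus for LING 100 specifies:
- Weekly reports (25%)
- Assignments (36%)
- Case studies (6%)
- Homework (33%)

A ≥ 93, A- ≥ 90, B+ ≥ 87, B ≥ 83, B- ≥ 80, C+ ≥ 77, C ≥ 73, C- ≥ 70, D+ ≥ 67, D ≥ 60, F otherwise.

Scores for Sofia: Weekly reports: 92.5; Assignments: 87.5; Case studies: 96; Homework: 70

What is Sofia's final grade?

B

Weighted total:
  Weekly reports 92.5 × 0.25 = 23.125
  Assignments 87.5 × 0.36 = 31.5
  Case studies 96 × 0.06 = 5.76
  Homework 70 × 0.33 = 23.1
Sum = 83.485
83.485 is ≥ 83 and < 87 → B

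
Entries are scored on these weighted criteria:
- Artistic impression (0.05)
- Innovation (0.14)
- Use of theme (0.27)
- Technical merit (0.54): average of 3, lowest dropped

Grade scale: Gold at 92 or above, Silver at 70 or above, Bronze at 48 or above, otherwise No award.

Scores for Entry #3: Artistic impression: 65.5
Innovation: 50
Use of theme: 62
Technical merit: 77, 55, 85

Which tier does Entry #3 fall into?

Technical merit: drop 55 → average of remaining 2 = 162/2 = 81
Weighted total:
  Artistic impression 65.5 × 0.05 = 3.275
  Innovation 50 × 0.14 = 7
  Use of theme 62 × 0.27 = 16.74
  Technical merit 81 × 0.54 = 43.74
Sum = 70.755
70.755 is ≥ 70 and < 92 → Silver

Silver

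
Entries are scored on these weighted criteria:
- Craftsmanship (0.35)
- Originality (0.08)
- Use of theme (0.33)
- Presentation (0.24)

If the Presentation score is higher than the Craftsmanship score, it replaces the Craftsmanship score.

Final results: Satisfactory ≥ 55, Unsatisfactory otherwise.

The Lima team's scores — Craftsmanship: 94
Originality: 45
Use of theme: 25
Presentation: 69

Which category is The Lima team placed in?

Presentation (69) ≤ Craftsmanship (94), so Craftsmanship stays at 94.
Weighted total:
  Craftsmanship 94 × 0.35 = 32.9
  Originality 45 × 0.08 = 3.6
  Use of theme 25 × 0.33 = 8.25
  Presentation 69 × 0.24 = 16.56
Sum = 61.31
61.31 ≥ 55 → Satisfactory

Satisfactory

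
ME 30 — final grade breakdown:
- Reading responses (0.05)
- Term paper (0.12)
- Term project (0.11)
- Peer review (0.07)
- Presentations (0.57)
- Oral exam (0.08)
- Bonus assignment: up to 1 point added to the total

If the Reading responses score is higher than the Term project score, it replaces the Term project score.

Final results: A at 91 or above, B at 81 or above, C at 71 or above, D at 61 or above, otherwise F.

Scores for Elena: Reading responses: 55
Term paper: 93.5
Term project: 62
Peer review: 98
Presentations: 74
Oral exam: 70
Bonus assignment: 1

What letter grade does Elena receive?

Reading responses (55) ≤ Term project (62), so Term project stays at 62.
Weighted total:
  Reading responses 55 × 0.05 = 2.75
  Term paper 93.5 × 0.12 = 11.22
  Term project 62 × 0.11 = 6.82
  Peer review 98 × 0.07 = 6.86
  Presentations 74 × 0.57 = 42.18
  Oral exam 70 × 0.08 = 5.6
Sum = 75.43
Bonus assignment: 75.43 + 1 = 76.43
76.43 is ≥ 71 and < 81 → C

C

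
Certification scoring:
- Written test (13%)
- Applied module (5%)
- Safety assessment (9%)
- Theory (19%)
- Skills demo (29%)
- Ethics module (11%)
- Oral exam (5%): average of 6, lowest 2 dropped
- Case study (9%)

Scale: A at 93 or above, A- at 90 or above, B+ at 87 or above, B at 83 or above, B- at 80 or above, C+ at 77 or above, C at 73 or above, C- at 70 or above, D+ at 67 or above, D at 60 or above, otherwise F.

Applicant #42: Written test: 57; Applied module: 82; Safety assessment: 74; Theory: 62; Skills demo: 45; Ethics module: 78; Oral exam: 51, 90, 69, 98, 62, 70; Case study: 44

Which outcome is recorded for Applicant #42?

F

Oral exam: drop 51, 62 → average of remaining 4 = 327/4 = 81.75
Weighted total:
  Written test 57 × 0.13 = 7.41
  Applied module 82 × 0.05 = 4.1
  Safety assessment 74 × 0.09 = 6.66
  Theory 62 × 0.19 = 11.78
  Skills demo 45 × 0.29 = 13.05
  Ethics module 78 × 0.11 = 8.58
  Oral exam 81.75 × 0.05 = 4.0875
  Case study 44 × 0.09 = 3.96
Sum = 59.6275
59.6275 < 60 → F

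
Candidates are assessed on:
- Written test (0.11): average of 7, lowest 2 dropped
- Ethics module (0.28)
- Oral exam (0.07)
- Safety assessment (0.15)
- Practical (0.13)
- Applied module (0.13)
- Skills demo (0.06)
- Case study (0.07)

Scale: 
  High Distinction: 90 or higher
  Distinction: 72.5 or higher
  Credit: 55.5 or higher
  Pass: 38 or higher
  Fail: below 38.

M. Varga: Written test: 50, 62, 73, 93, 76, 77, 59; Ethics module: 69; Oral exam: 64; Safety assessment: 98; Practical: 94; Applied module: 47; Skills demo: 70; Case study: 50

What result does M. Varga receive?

Distinction

Written test: drop 50, 59 → average of remaining 5 = 381/5 = 76.2
Weighted total:
  Written test 76.2 × 0.11 = 8.382
  Ethics module 69 × 0.28 = 19.32
  Oral exam 64 × 0.07 = 4.48
  Safety assessment 98 × 0.15 = 14.7
  Practical 94 × 0.13 = 12.22
  Applied module 47 × 0.13 = 6.11
  Skills demo 70 × 0.06 = 4.2
  Case study 50 × 0.07 = 3.5
Sum = 72.912
72.912 is ≥ 72.5 and < 90 → Distinction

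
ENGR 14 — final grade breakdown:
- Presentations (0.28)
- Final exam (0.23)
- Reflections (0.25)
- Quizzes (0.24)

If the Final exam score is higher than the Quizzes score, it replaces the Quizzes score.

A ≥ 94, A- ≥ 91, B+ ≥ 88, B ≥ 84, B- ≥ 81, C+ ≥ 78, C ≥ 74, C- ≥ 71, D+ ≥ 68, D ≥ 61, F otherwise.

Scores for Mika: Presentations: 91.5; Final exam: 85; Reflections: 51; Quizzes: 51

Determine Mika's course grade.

C+

Final exam (85) > Quizzes (51), so Quizzes counts as 85.
Weighted total:
  Presentations 91.5 × 0.28 = 25.62
  Final exam 85 × 0.23 = 19.55
  Reflections 51 × 0.25 = 12.75
  Quizzes 85 × 0.24 = 20.4
Sum = 78.32
78.32 is ≥ 78 and < 81 → C+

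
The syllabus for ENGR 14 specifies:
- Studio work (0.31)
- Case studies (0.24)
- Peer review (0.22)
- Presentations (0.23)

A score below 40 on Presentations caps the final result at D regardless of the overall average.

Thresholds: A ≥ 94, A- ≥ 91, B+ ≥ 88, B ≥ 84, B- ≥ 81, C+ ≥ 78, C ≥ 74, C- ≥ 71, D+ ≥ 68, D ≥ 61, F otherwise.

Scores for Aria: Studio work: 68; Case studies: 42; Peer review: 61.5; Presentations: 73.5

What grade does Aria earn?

Presentations score 73.5 ≥ 40: minimum met.
Weighted total:
  Studio work 68 × 0.31 = 21.08
  Case studies 42 × 0.24 = 10.08
  Peer review 61.5 × 0.22 = 13.53
  Presentations 73.5 × 0.23 = 16.905
Sum = 61.595
61.595 is ≥ 61 and < 68 → D

D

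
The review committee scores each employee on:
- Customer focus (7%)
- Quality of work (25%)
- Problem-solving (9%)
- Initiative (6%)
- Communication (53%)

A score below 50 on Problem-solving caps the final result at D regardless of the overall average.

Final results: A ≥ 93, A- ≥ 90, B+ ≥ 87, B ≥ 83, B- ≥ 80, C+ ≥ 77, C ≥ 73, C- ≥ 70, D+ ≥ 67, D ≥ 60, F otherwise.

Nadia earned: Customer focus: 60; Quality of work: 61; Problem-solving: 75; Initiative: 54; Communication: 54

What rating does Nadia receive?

Problem-solving score 75 ≥ 50: minimum met.
Weighted total:
  Customer focus 60 × 0.07 = 4.2
  Quality of work 61 × 0.25 = 15.25
  Problem-solving 75 × 0.09 = 6.75
  Initiative 54 × 0.06 = 3.24
  Communication 54 × 0.53 = 28.62
Sum = 58.06
58.06 < 60 → F

F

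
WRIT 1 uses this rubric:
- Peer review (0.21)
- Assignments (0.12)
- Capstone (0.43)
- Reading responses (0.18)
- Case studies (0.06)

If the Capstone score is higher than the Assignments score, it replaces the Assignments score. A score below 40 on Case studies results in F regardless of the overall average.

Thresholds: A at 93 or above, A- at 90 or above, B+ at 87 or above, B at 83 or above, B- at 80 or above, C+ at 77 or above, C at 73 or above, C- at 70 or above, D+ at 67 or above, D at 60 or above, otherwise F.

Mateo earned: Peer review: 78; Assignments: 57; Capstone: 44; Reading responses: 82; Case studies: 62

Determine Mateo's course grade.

Capstone (44) ≤ Assignments (57), so Assignments stays at 57.
Case studies score 62 ≥ 40: minimum met.
Weighted total:
  Peer review 78 × 0.21 = 16.38
  Assignments 57 × 0.12 = 6.84
  Capstone 44 × 0.43 = 18.92
  Reading responses 82 × 0.18 = 14.76
  Case studies 62 × 0.06 = 3.72
Sum = 60.62
60.62 is ≥ 60 and < 67 → D

D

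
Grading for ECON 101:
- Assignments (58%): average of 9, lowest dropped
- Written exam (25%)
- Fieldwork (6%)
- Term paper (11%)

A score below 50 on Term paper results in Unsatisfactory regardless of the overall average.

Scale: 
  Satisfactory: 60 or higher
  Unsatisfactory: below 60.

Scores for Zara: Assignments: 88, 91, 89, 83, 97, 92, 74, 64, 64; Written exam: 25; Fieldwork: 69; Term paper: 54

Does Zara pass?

Assignments: drop 64 → average of remaining 8 = 678/8 = 84.75
Term paper score 54 ≥ 50: minimum met.
Weighted total:
  Assignments 84.75 × 0.58 = 49.155
  Written exam 25 × 0.25 = 6.25
  Fieldwork 69 × 0.06 = 4.14
  Term paper 54 × 0.11 = 5.94
Sum = 65.485
65.485 ≥ 60 → Satisfactory

Satisfactory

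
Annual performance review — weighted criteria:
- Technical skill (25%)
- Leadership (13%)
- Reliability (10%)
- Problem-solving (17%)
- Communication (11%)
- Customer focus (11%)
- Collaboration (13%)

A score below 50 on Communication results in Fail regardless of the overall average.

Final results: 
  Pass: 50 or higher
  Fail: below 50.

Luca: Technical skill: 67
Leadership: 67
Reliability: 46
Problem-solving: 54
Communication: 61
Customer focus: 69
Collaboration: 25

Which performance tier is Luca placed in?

Communication score 61 ≥ 50: minimum met.
Weighted total:
  Technical skill 67 × 0.25 = 16.75
  Leadership 67 × 0.13 = 8.71
  Reliability 46 × 0.1 = 4.6
  Problem-solving 54 × 0.17 = 9.18
  Communication 61 × 0.11 = 6.71
  Customer focus 69 × 0.11 = 7.59
  Collaboration 25 × 0.13 = 3.25
Sum = 56.79
56.79 ≥ 50 → Pass

Pass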